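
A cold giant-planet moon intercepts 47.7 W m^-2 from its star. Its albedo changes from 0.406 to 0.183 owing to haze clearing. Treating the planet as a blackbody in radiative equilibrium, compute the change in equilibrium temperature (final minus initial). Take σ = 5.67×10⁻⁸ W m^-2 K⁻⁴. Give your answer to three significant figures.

Before: T₁ = [47.70·0.594/(4σ)]^(1/4) = 105.7 K.
After:  T₂ = [47.70·0.817/(4σ)]^(1/4) = 114.5 K.
ΔT = T₂ − T₁ = 8.770 K.

8.77 K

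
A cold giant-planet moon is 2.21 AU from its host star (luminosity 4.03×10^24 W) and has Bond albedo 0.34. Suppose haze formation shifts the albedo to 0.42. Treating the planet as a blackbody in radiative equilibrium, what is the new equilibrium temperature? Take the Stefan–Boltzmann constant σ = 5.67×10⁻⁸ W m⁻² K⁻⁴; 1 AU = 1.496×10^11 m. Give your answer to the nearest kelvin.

d = 2.21 × 1.496×10^11 m = 3.306×10^11 m.
S = L/(4πd²) = 2.934 W m⁻².
New equilibrium: T₂ = [(1−0.42)·2.934/(4σ)]^(1/4) = 52.34 K.

52 kelvin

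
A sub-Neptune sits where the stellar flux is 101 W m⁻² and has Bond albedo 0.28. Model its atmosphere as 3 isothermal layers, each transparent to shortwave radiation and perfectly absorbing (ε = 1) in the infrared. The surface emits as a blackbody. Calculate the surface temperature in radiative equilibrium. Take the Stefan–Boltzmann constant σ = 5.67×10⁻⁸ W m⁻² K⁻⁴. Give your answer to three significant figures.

189 K

Top-of-atmosphere balance: σT_e⁴ = S(1−α)/4 = 18.18 W m⁻² → T_e = 133.8 K.
With N = 3 opaque layers, T_s = (N+1)^(1/4)·T_e = 4^(1/4)·133.8 = 189.2 K.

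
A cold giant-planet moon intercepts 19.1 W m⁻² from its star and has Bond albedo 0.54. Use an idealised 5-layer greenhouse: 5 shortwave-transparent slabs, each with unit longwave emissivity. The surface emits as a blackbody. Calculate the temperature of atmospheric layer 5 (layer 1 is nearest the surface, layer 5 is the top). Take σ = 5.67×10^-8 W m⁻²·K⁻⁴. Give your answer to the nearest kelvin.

Top-of-atmosphere balance: σT_e⁴ = S(1−α)/4 = 2.196 W m⁻² → T_e = 78.89 K.
The net upward flux σT_e⁴ is constant between every pair of levels, so T_k⁴ = (N+1−k)T_e⁴.
T_5 = (1)^(1/4)·78.89 = 78.89 K.

79 K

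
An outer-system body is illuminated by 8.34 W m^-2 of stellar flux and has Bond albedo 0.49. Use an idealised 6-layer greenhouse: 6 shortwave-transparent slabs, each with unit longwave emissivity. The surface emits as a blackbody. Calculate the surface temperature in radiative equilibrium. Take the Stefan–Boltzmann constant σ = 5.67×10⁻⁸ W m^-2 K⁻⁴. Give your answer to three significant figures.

107 kelvin

The effective emission temperature is T_e = [S(1−α)/(4σ)]^¼ = 65.81 K.
Layer-by-layer balance gives σT_s⁴ = (N+1)σT_e⁴, so T_s = 7^¼·65.81 = 107.0 K.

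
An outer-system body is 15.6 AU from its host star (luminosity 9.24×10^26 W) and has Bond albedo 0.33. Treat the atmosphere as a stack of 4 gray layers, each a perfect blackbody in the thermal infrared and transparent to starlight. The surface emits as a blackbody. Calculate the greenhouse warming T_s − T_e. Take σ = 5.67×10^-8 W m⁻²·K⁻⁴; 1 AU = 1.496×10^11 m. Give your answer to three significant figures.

Orbital distance: d = 15.6 AU = 2.334×10^12 m.
Spreading L over a sphere of radius d: S = 9.24×10^26/(4π·2.33×10^12²) = 13.50 W m⁻².
Top-of-atmosphere balance: σT_e⁴ = S(1−α)/4 = 2.261 W m⁻² → T_e = 79.47 K.
Surface: T_s = (5)^¼·T_e = 118.8 K.
Warming: T_s − T_e = 39.36 K.

39.4 K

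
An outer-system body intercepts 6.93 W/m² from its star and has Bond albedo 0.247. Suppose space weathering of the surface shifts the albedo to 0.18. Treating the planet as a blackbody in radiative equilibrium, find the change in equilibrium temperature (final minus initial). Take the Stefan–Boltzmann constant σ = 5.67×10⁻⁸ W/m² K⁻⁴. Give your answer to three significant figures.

Before: T₁ = [6.930·0.753/(4σ)]^(1/4) = 69.26 K.
Final:   T₂ = [S(1−0.18)/(4σ)]^(1/4) = 70.75 K.
ΔT = T₂ − T₁ = 1.492 K.

1.49 K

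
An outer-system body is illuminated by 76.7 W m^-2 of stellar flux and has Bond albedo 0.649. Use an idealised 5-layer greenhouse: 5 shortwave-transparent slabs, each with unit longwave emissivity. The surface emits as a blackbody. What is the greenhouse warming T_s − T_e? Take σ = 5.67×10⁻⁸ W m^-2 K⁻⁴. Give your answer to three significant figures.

The effective emission temperature is T_e = [S(1−α)/(4σ)]^¼ = 104.4 K.
T_s = (N+1)^(1/4)·T_e = 163.4 K.
So the greenhouse effect raises the surface by 163.4 − 104.4 = 58.98 K.

59.0 K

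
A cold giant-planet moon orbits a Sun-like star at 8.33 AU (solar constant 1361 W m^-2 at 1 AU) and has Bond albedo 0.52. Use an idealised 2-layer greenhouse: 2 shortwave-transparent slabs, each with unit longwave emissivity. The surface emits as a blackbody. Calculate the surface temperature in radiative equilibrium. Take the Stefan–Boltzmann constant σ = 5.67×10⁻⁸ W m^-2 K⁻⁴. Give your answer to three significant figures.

106 K

By the inverse-square law, S = 1361/8.33² = 19.61 W m^-2.
Top-of-atmosphere balance: σT_e⁴ = S(1−α)/4 = 2.354 W m^-2 → T_e = 80.27 K.
Layer-by-layer balance gives σT_s⁴ = (N+1)σT_e⁴, so T_s = 3^¼·80.27 = 105.6 K.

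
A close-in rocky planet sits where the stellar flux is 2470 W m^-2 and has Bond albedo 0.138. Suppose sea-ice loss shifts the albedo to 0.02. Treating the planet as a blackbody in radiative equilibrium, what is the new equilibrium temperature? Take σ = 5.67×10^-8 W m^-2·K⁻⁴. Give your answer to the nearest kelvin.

With the new albedo, S(1−α₂)/4 = 605.1 W m^-2, so T₂ = 321.4 K.

321 K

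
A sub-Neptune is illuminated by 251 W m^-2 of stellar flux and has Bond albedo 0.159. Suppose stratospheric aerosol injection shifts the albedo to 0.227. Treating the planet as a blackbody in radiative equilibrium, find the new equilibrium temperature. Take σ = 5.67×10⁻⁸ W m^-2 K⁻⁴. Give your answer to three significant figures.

New equilibrium: T₂ = [(1−0.227)·251.0/(4σ)]^(1/4) = 171.0 K.

171 K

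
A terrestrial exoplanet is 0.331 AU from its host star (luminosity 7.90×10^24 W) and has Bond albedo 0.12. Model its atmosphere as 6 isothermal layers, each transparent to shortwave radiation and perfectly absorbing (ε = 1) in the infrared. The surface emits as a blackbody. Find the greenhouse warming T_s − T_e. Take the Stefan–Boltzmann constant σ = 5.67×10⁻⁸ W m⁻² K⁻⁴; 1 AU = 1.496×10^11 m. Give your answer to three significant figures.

111 kelvin

Orbital distance: d = 0.331 AU = 4.952×10^10 m.
Spreading L over a sphere of radius d: S = 7.90×10^24/(4π·4.95×10^10²) = 256.4 W m⁻².
The effective emission temperature is T_e = [S(1−α)/(4σ)]^¼ = 177.6 K.
T_s = (N+1)^(1/4)·T_e = 288.9 K.
So the greenhouse effect raises the surface by 288.9 − 177.6 = 111.3 K.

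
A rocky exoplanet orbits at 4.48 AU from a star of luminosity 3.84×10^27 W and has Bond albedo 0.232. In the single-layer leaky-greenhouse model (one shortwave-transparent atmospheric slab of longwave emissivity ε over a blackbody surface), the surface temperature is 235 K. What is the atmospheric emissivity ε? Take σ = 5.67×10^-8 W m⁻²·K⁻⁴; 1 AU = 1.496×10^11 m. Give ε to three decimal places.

d = 4.48 × 1.496×10^11 m = 6.702×10^11 m.
S = L/(4πd²) = 680.3 W m⁻².
TOA balance gives T_e = 219.1 K.
Since (2−ε)/2 = (T_e/T_s)⁴ = 0.7554, ε = 0.4893.

0.489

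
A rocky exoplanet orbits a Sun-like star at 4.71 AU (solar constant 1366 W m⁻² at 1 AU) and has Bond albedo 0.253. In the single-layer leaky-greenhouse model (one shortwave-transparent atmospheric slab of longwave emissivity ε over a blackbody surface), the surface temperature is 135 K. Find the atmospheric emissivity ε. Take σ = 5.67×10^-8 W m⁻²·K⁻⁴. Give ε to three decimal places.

Flux at the orbit: S = 1366/(4.71)² = 61.58 W m⁻².
First, T_e = [61.58·(1−0.253)/(4σ)]^(1/4) = 119.3 K.
T_s⁴ = T_e⁴·2/(2−ε) → ε = 2 − 2(T_e/T_s)⁴ = 2 − 2·(119.3/135)⁴ = 0.7788.

0.779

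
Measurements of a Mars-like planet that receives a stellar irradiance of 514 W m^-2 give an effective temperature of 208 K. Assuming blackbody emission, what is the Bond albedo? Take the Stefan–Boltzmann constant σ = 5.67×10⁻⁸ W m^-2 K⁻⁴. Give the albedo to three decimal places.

Energy balance: S(1−α)/4 = σT⁴, so 1−α = 4σT⁴/S.
σT⁴ = 106.1 W m^-2, so 4σT⁴ = 424.5 W m^-2.
Hence α = 1 − 424.5/514.0 = 0.1741.

0.174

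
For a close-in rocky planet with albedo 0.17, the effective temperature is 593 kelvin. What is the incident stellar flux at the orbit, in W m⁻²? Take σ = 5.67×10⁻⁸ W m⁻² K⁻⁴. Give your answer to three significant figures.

Invert the energy balance for S: S = 4σT⁴/(1−α).
The emitted flux is σT⁴ = 7011 W m⁻².
S = 4·7011/0.83 = 33790 W m⁻².

33800 W m⁻²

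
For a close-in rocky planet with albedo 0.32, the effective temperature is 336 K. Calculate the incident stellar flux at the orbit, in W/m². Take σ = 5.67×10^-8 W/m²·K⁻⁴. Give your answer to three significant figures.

From S(1−α)/4 = σT⁴: S = 4σT⁴/(1−α).
The emitted flux is σT⁴ = 722.7 W/m².
S = 4·722.7/0.68 = 4251 W/m².

4250 W/m²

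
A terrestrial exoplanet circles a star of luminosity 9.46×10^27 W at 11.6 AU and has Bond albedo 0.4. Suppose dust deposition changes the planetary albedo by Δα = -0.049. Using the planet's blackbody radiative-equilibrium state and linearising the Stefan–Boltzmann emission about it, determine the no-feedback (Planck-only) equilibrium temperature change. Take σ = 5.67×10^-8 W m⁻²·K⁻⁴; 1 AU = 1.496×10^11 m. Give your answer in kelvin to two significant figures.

3.3 K

Orbital distance: d = 11.6 AU = 1.735×10^12 m.
Spreading L over a sphere of radius d: S = 9.46×10^27/(4π·1.74×10^12²) = 250.0 W m⁻².
The baseline emission temperature is T_e = 160.4 K.
ΔF = −(S/4)Δα = −(250.0/4)×(-0.049) = 3.062 W m⁻².
Linearising σT⁴ gives d(σT⁴)/dT = 4σT_e³ = 0.9353 W m⁻² per K.
So ΔT₀ = 3.062/0.9353 = 3.27 K.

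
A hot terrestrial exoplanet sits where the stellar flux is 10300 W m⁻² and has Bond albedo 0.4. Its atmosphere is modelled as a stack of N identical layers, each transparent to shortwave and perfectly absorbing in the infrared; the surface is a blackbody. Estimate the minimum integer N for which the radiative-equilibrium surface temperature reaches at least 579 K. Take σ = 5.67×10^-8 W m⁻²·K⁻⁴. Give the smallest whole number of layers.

4

Top-of-atmosphere balance: σT_e⁴ = S(1−α)/4 = 1545 W m⁻² → T_e = 406.3 K.
Need (N+1)T_e⁴ ≥ T_s⁴, i.e. N+1 ≥ (579/406.3)⁴ = 4.124.
The minimum whole number is N = 4.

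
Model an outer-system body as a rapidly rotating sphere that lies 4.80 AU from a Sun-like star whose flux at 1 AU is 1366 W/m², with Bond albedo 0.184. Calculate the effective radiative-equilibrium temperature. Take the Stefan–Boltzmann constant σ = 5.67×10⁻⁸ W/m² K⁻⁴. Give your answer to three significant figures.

By the inverse-square law, S = 1366/4.80² = 59.29 W/m².
Absorbed flux (global mean): S(1−α)/4 = 59.29·0.816/4 = 12.09 W/m².
In equilibrium σT⁴ equals this, so T = 120.9 K.

121 K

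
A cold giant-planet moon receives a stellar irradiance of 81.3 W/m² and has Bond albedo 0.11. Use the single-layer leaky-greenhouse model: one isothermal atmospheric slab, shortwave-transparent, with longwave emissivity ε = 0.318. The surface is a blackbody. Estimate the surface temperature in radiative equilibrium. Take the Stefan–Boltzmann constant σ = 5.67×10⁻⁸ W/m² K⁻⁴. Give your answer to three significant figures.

The planet radiates to space at T_e = [S(1−α)/(4σ)]^(1/4) = 133.6 K.
Surface balance with a leaky layer gives σT_s⁴ = σT_e⁴·2/(2−ε), so T_s = T_e·[2/(2−0.318)]^(1/4) = 139.6 K.

140 K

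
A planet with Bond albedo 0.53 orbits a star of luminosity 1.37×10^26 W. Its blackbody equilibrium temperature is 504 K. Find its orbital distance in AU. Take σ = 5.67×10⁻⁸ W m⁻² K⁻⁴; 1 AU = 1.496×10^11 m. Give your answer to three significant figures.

Required flux: S = 4σT⁴/(1−α) = 31140 W m⁻².
S = L/(4πd²) → d = √(L/4πS) = √(1.37×10^26/(4π·31140)) = 1.871×10^10 m = 0.1251 AU.

0.125 AU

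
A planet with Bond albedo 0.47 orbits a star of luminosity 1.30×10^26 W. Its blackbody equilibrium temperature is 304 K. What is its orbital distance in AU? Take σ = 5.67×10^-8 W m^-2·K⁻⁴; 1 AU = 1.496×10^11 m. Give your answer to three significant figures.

Energy balance gives S = 4σT⁴/(1−α) = 3655 W m^-2.
Then d = [L/(4πS)]^(1/2) = 5.320×10^10 m, i.e. 0.3556 AU.

0.356 AU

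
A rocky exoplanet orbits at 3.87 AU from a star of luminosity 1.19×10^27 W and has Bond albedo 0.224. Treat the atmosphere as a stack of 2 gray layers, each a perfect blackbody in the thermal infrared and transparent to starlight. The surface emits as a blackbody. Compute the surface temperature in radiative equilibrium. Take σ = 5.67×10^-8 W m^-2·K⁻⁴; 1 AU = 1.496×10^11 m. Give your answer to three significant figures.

232 kelvin

Orbital distance: d = 3.87 AU = 5.790×10^11 m.
S = L/(4πd²) = 282.5 W m^-2.
OLR = S(1−α)/4 = 54.81 W m^-2; the top layer radiates at T_e = 176.3 K.
Layer-by-layer balance gives σT_s⁴ = (N+1)σT_e⁴, so T_s = 3^¼·176.3 = 232.1 K.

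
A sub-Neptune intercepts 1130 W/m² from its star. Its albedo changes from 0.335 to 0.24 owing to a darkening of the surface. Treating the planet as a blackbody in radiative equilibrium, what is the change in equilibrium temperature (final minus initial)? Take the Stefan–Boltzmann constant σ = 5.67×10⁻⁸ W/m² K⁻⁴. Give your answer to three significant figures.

8.14 K

With α = 0.335, T₁ = 239.9 K.
With α = 0.24, T₂ = 248.1 K.
Change: 248.1 − 239.9 = 8.144 K.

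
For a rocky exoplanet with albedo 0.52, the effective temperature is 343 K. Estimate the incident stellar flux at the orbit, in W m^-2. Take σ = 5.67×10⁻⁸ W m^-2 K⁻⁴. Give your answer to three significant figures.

Invert the energy balance for S: S = 4σT⁴/(1−α).
The emitted flux is σT⁴ = 784.8 W m^-2.
S = 4·784.8/0.48 = 6540 W m^-2.

6540 W m^-2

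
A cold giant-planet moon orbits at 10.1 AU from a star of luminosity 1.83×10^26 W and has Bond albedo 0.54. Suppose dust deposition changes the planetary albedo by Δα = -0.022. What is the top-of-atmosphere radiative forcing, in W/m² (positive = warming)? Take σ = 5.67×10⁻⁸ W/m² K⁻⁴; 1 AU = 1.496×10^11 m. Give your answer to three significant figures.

Orbital distance: d = 10.1 AU = 1.511×10^12 m.
Spreading L over a sphere of radius d: S = 1.83×10^26/(4π·1.51×10^12²) = 6.379 W/m².
ΔF = −(S/4)Δα = −(6.379/4)×(-0.022) = 0.03508 W/m².

0.0351 W/m²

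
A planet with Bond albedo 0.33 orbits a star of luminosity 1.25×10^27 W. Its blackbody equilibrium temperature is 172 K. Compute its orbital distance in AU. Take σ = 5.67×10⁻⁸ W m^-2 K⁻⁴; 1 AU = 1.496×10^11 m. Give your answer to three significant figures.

The flux needed for this T is 4σT⁴/(1−0.33) = 296.3 W m^-2.
Then d = [L/(4πS)]^(1/2) = 5.794×10^11 m, i.e. 3.873 AU.

3.87 AU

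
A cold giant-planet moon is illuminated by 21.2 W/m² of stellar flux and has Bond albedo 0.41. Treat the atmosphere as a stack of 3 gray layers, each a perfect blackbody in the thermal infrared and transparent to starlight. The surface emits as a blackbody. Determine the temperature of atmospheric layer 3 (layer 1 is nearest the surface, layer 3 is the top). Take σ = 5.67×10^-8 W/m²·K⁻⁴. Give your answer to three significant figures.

86.2 K

OLR = S(1−α)/4 = 3.127 W/m²; the top layer radiates at T_e = 86.18 K.
Each opaque layer satisfies 2T_j⁴ = T_{j−1}⁴ + T_{j+1}⁴, giving T_k⁴ = (N+1−k)T_e⁴.
With k = 3: T_3 = (3+1−3)^¼·86.18 K = 86.18 K.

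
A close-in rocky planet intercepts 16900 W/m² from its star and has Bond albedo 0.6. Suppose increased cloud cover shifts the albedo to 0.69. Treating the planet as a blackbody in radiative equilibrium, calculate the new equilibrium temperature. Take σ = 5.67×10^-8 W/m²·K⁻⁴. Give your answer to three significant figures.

With the new albedo, S(1−α₂)/4 = 1310 W/m², so T₂ = 389.9 K.

390 K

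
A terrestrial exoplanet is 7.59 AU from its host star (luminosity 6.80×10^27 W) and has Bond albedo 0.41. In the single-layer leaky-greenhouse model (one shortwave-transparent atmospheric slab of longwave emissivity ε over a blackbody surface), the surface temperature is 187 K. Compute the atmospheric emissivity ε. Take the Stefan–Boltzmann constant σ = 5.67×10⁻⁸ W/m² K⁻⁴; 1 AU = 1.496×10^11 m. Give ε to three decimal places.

0.214

Orbital distance: d = 7.59 AU = 1.135×10^12 m.
Spreading L over a sphere of radius d: S = 6.80×10^27/(4π·1.14×10^12²) = 419.7 W/m².
TOA balance gives T_e = 181.8 K.
Inverting T_s⁴ = 2T_e⁴/(2−ε): (T_e/T_s)⁴ = 0.8929, so ε = 2(1 − 0.8929) = 0.2142.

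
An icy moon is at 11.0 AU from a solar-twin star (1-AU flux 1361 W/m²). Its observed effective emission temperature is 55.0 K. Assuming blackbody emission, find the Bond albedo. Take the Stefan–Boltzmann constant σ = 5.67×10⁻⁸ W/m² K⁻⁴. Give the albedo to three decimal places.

Flux at the orbit: S = 1361/(11.0)² = 11.25 W/m².
Rearranging the radiative balance, α = 1 − 4σT⁴/S.
σT⁴ = 0.5188 W/m², so 4σT⁴ = 2.075 W/m².
Hence α = 1 − 2.075/11.25 = 0.8155.

0.815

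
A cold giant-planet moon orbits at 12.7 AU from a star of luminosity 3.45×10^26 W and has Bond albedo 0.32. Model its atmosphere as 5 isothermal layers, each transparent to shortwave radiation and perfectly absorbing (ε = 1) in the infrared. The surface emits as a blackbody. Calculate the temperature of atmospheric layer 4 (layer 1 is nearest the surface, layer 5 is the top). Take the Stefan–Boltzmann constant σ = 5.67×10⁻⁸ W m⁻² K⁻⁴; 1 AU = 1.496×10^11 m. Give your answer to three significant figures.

82.2 kelvin

Orbital distance: d = 12.7 AU = 1.900×10^12 m.
S = L/(4πd²) = 7.606 W m⁻².
The effective emission temperature is T_e = [S(1−α)/(4σ)]^¼ = 69.10 K.
In the N-layer model, layer k (counted from the surface) has T_k = (N+1−k)^(1/4)·T_e.
T_4 = (2)^(1/4)·69.10 = 82.18 K.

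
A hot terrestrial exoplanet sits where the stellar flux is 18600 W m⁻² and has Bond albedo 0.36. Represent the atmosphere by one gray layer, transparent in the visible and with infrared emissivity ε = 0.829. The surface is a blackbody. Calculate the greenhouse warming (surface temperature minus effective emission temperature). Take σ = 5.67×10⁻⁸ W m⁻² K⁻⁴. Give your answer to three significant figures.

68.5 K

The planet radiates to space at T_e = [S(1−α)/(4σ)]^(1/4) = 478.6 K.
For a single slab of emissivity ε, T_s⁴ = 2T_e⁴/(2−ε); thus T_s = 478.6·(1.708)^(1/4) = 547.2 K.
Greenhouse warming: T_s − T_e = 68.54 K.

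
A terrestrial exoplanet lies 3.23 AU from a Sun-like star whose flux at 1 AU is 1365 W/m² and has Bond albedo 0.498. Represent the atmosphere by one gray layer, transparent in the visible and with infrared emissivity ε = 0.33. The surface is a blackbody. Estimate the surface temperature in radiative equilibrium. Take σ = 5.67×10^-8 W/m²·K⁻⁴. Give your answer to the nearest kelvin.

136 K

Flux at the orbit: S = 1365/(3.23)² = 130.8 W/m².
At the top of the atmosphere, σT_e⁴ = S(1−α)/4 = 16.42 W/m², giving T_e = 130.5 K.
For a single slab of emissivity ε, T_s⁴ = 2T_e⁴/(2−ε); thus T_s = 130.5·(1.198)^(1/4) = 136.5 K.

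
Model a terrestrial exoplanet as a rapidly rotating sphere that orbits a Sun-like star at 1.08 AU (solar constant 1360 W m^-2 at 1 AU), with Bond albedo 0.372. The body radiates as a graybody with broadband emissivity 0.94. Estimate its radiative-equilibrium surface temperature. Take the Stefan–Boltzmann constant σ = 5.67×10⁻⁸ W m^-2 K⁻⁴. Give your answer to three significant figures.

242 K

Flux at the orbit: S = 1360/(1.08)² = 1166 W m^-2.
Averaging over the sphere, the absorbed flux is S(1−α)/4 = 183.1 W m^-2.
Equating to εσT⁴ with ε = 0.94: T = (183.1/0.94σ)^(1/4) = 242.1 K.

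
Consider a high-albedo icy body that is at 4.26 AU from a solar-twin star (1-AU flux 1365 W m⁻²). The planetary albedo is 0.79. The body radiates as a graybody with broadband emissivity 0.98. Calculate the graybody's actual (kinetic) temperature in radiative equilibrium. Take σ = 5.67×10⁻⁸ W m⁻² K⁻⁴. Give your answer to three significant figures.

91.8 K

Flux at the orbit: S = 1365/(4.26)² = 75.22 W m⁻².
Averaging over the sphere, the absorbed flux is S(1−α)/4 = 3.949 W m⁻².
Radiative balance εσT⁴ = 3.949 gives T = [3.949/(0.98·σ)]^(1/4) = 91.82 K.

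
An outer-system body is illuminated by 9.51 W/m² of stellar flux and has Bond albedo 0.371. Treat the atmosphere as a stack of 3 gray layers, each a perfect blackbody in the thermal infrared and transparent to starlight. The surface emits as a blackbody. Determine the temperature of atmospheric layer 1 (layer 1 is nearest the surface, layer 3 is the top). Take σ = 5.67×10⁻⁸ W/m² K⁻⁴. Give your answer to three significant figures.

OLR = S(1−α)/4 = 1.495 W/m²; the top layer radiates at T_e = 71.66 K.
Each opaque layer satisfies 2T_j⁴ = T_{j−1}⁴ + T_{j+1}⁴, giving T_k⁴ = (N+1−k)T_e⁴.
With k = 1: T_1 = (3+1−1)^¼·71.66 K = 94.31 K.

94.3 K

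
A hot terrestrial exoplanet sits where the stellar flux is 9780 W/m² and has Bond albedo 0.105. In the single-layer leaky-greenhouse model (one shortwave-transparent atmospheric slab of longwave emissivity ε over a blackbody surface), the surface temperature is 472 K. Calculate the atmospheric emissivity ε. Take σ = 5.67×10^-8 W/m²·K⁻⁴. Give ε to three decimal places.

0.445

Effective temperature: T_e = [S(1−α)/(4σ)]^(1/4) = 443.2 K.
T_s⁴ = T_e⁴·2/(2−ε) → ε = 2 − 2(T_e/T_s)⁴ = 2 − 2·(443.2/472)⁴ = 0.4448.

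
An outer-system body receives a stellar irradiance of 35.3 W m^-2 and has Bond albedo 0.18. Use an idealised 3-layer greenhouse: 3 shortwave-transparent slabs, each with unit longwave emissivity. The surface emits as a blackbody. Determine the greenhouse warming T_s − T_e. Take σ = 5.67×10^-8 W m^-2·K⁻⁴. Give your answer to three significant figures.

44.0 K

Top-of-atmosphere balance: σT_e⁴ = S(1−α)/4 = 7.237 W m^-2 → T_e = 106.3 K.
T_s = (N+1)^(1/4)·T_e = 150.3 K.
So the greenhouse effect raises the surface by 150.3 − 106.3 = 44.03 K.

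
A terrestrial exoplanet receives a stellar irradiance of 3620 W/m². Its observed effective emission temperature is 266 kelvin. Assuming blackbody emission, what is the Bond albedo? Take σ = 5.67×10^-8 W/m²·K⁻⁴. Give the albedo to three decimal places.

0.686

Rearranging the radiative balance, α = 1 − 4σT⁴/S.
4σT⁴ = 4·5.67×10⁻⁸·(266)⁴ = 1135 W/m².
Hence α = 1 − 1135/3620 = 0.6863.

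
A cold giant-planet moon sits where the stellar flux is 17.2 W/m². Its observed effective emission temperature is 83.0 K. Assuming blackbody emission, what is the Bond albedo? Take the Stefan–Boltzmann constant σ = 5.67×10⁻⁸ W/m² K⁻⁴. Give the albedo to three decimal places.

Energy balance: S(1−α)/4 = σT⁴, so 1−α = 4σT⁴/S.
4σT⁴ = 4·5.67×10⁻⁸·(83.0)⁴ = 10.76 W/m².
1−α = 10.76/17.20 = 0.6258, so α = 0.3742.

0.374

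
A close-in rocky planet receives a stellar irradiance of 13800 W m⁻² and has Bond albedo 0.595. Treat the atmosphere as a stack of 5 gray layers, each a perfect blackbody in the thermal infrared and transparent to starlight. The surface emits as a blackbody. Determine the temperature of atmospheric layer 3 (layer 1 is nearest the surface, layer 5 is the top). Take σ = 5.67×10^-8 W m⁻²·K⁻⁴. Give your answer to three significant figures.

521 K

The effective emission temperature is T_e = [S(1−α)/(4σ)]^¼ = 396.2 K.
Each opaque layer satisfies 2T_j⁴ = T_{j−1}⁴ + T_{j+1}⁴, giving T_k⁴ = (N+1−k)T_e⁴.
With k = 3: T_3 = (5+1−3)^¼·396.2 K = 521.4 K.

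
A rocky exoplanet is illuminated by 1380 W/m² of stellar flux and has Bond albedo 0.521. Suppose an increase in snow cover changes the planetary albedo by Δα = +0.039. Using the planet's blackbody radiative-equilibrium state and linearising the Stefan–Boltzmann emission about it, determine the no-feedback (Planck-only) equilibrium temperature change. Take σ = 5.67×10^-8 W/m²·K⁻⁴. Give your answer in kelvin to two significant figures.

-4.7 K

Unperturbed T_e = [1380·(1−0.521)/(4σ)]^¼ = 232.4 K.
The change in absorbed flux is Δ[S(1−α)/4] = −SΔα/4 = -13.46 W/m².
Planck response: λ_P = 4σT_e³ = 4·5.67×10⁻⁸·(232.4)³ = 2.845 W/m²/K.
Hence the no-feedback warming is ΔF/(4σT_e³) = -4.73 K.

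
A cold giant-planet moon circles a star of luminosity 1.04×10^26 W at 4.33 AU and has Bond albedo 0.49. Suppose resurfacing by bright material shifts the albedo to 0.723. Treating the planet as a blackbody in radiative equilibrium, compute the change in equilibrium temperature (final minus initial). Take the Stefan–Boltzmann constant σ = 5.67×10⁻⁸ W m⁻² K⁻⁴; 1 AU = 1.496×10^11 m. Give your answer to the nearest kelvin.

Orbital distance: d = 4.33 AU = 6.478×10^11 m.
Flux at the orbit: S = L/(4πd²) = 1.04×10^26/(4π·(6.48×10^11)²) = 19.72 W m⁻².
Before: T₁ = [19.72·0.51/(4σ)]^(1/4) = 81.61 K.
With α = 0.723, T₂ = 70.06 K.
ΔT = T₂ − T₁ = -11.55 K.

-12 kelvin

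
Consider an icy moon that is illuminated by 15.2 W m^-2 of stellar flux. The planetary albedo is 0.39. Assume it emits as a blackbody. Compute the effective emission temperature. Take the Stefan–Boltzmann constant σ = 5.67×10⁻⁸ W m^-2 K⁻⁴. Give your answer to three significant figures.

Absorbed flux (global mean): S(1−α)/4 = 15.20·0.61/4 = 2.318 W m^-2.
Balancing against σT⁴: T = (2.318/5.67×10⁻⁸)^(1/4) = 79.96 K.

80.0 kelvin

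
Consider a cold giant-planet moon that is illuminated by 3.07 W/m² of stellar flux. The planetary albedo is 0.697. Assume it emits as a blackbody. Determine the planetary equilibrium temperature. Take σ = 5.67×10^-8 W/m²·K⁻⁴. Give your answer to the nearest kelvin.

Averaging over the sphere, the absorbed flux is S(1−α)/4 = 0.2326 W/m².
In equilibrium σT⁴ equals this, so T = 45.00 K.

45 kelvin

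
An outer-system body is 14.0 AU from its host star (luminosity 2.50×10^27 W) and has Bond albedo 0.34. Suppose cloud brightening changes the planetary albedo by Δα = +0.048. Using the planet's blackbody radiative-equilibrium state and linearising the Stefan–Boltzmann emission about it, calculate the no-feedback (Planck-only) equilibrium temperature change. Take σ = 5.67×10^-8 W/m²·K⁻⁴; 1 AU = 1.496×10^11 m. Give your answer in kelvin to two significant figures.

-1.9 K

Orbital distance: d = 14.0 AU = 2.094×10^12 m.
Spreading L over a sphere of radius d: S = 2.50×10^27/(4π·2.09×10^12²) = 45.35 W/m².
Unperturbed T_e = [45.35·(1−0.34)/(4σ)]^¼ = 107.2 K.
The change in absorbed flux is Δ[S(1−α)/4] = −SΔα/4 = -0.5442 W/m².
The Planck feedback parameter is 4σT_e³ = 0.2793 W/m²/K.
So ΔT₀ = -0.5442/0.2793 = -1.95 K.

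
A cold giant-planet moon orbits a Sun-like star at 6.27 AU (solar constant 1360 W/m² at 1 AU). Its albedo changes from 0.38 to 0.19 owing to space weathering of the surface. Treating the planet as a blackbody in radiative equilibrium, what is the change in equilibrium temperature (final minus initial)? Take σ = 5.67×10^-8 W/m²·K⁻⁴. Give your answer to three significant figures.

6.82 K

Irradiance scales as 1/d², so S = 1360 W/m² × (1/6.27)² = 34.59 W/m².
Before: T₁ = [34.59·0.62/(4σ)]^(1/4) = 98.61 K.
With α = 0.19, T₂ = 105.4 K.
Change: 105.4 − 98.61 = 6.815 K.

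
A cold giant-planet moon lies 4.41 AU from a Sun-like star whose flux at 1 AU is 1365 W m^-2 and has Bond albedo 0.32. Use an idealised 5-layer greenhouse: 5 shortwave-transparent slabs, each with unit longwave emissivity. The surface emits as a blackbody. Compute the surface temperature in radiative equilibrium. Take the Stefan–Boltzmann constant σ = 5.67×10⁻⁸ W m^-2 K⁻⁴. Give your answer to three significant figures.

189 kelvin

By the inverse-square law, S = 1365/4.41² = 70.19 W m^-2.
Top-of-atmosphere balance: σT_e⁴ = S(1−α)/4 = 11.93 W m^-2 → T_e = 120.4 K.
With N = 5 opaque layers, T_s = (N+1)^(1/4)·T_e = 6^(1/4)·120.4 = 188.5 K.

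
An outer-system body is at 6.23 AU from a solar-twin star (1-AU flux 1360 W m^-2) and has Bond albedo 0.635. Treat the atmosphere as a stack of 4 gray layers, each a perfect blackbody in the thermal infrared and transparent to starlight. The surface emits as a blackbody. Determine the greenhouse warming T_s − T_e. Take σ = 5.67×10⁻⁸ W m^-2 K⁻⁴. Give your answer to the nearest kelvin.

Irradiance scales as 1/d², so S = 1360 W m^-2 × (1/6.23)² = 35.04 W m^-2.
Top-of-atmosphere balance: σT_e⁴ = S(1−α)/4 = 3.197 W m^-2 → T_e = 86.66 K.
T_s = (N+1)^(1/4)·T_e = 129.6 K.
Warming: T_s − T_e = 42.93 K.

43 kelvin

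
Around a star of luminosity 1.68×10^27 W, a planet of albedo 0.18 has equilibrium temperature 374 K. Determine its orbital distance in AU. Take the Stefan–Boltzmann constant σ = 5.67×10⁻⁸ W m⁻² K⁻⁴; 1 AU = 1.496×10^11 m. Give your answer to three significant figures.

1.05 AU

Required flux: S = 4σT⁴/(1−α) = 5411 W m⁻².
S = L/(4πd²) → d = √(L/4πS) = √(1.68×10^27/(4π·5411)) = 1.572×10^11 m = 1.051 AU.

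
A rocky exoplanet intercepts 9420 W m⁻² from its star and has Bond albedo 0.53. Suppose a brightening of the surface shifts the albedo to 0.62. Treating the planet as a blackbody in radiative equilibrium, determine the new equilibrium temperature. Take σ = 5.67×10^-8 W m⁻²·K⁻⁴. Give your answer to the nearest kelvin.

354 K

New equilibrium: T₂ = [(1−0.62)·9420/(4σ)]^(1/4) = 354.4 K.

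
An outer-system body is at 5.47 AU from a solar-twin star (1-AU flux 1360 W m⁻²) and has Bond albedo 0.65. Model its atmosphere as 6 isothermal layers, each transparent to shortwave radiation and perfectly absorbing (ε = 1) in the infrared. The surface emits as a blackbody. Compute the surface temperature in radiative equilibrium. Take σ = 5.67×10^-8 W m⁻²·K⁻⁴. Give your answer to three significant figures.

149 kelvin

Flux at the orbit: S = 1360/(5.47)² = 45.45 W m⁻².
The effective emission temperature is T_e = [S(1−α)/(4σ)]^¼ = 91.52 K.
Layer-by-layer balance gives σT_s⁴ = (N+1)σT_e⁴, so T_s = 7^¼·91.52 = 148.9 K.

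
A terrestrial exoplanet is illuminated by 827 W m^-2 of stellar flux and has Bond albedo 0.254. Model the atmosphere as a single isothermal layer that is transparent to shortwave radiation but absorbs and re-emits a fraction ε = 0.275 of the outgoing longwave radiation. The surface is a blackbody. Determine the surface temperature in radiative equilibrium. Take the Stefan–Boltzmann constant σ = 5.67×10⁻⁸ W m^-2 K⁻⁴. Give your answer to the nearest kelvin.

Effective emission temperature (TOA balance): σT_e⁴ = S(1−α)/4 = 154.2 W m^-2 → T_e = 228.4 K.
The surface balance (absorbed SW + ε·downward IR = σT_s⁴) with T_a⁴ = T_s⁴/2 reduces to T_s = T_e·[2/(2−ε)]^¼ = 237.0 K.

237 K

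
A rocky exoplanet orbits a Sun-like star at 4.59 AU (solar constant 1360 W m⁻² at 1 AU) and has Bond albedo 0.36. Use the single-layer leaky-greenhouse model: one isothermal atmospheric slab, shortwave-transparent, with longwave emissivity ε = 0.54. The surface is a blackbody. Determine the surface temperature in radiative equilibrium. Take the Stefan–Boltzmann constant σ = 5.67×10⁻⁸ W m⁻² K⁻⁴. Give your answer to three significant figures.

By the inverse-square law, S = 1360/4.59² = 64.55 W m⁻².
At the top of the atmosphere, σT_e⁴ = S(1−α)/4 = 10.33 W m⁻², giving T_e = 116.2 K.
The surface balance (absorbed SW + ε·downward IR = σT_s⁴) with T_a⁴ = T_s⁴/2 reduces to T_s = T_e·[2/(2−ε)]^¼ = 125.7 K.

126 K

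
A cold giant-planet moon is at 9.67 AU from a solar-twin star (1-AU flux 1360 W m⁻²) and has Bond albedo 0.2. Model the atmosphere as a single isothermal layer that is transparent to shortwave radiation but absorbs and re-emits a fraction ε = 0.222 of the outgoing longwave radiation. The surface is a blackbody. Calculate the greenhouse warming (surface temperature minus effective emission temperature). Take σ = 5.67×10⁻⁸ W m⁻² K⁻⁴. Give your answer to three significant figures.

Flux at the orbit: S = 1360/(9.67)² = 14.54 W m⁻².
The planet radiates to space at T_e = [S(1−α)/(4σ)]^(1/4) = 84.63 K.
Surface balance with a leaky layer gives σT_s⁴ = σT_e⁴·2/(2−ε), so T_s = T_e·[2/(2−0.222)]^(1/4) = 87.16 K.
The atmosphere warms the surface by 2.526 K.

2.53 K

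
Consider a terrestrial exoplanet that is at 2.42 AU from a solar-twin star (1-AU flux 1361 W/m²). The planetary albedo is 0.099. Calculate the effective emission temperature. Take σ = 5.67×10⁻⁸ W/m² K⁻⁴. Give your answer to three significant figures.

174 K

By the inverse-square law, S = 1361/2.42² = 232.4 W/m².
The planet absorbs (1−α)S over its disc πR² and re-emits over 4πR², so the mean absorbed flux is (1−0.099)·232.4/4 = 52.35 W/m².
Set σT⁴ = 52.35 → T = (52.35/σ)^(1/4) = 174.3 K.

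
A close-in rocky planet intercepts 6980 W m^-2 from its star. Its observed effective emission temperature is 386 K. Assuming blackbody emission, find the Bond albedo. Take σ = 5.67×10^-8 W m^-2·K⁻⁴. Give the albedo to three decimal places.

0.279

Energy balance: S(1−α)/4 = σT⁴, so 1−α = 4σT⁴/S.
σT⁴ = 1259 W m^-2, so 4σT⁴ = 5035 W m^-2.
Hence α = 1 − 5035/6980 = 0.2787.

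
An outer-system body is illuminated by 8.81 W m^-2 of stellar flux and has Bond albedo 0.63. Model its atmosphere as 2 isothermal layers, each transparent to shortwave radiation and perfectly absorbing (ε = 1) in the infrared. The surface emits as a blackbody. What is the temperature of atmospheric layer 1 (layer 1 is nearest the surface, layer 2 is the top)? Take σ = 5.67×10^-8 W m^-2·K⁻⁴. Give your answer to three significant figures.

73.2 K

The effective emission temperature is T_e = [S(1−α)/(4σ)]^¼ = 61.57 K.
Each opaque layer satisfies 2T_j⁴ = T_{j−1}⁴ + T_{j+1}⁴, giving T_k⁴ = (N+1−k)T_e⁴.
T_1 = (2)^(1/4)·61.57 = 73.22 K.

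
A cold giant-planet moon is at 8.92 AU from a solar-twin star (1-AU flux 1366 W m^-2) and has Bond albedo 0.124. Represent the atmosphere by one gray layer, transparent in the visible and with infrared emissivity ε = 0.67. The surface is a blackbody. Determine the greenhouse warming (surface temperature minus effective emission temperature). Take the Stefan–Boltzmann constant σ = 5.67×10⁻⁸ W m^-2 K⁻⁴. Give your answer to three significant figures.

9.69 kelvin

Irradiance scales as 1/d², so S = 1366 W m^-2 × (1/8.92)² = 17.17 W m^-2.
At the top of the atmosphere, σT_e⁴ = S(1−α)/4 = 3.760 W m^-2, giving T_e = 90.24 K.
For a single slab of emissivity ε, T_s⁴ = 2T_e⁴/(2−ε); thus T_s = 90.24·(1.504)^(1/4) = 99.93 K.
The atmosphere warms the surface by 9.689 K.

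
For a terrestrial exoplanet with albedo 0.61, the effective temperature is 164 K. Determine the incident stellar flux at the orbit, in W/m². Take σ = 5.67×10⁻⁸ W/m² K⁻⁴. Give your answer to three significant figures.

Invert the energy balance for S: S = 4σT⁴/(1−α).
σT⁴ = 5.67×10⁻⁸·(164)⁴ = 41.02 W/m².
So S = 4×41.02/(1−0.61) = 420.7 W/m².

421 W/m²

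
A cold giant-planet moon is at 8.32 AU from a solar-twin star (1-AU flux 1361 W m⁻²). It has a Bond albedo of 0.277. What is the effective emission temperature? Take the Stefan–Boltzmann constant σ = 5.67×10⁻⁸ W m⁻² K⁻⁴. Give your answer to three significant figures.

By the inverse-square law, S = 1361/8.32² = 19.66 W m⁻².
Absorbed flux (global mean): S(1−α)/4 = 19.66·0.723/4 = 3.554 W m⁻².
Balancing against σT⁴: T = (3.554/5.67×10⁻⁸)^(1/4) = 88.98 K.

89.0 K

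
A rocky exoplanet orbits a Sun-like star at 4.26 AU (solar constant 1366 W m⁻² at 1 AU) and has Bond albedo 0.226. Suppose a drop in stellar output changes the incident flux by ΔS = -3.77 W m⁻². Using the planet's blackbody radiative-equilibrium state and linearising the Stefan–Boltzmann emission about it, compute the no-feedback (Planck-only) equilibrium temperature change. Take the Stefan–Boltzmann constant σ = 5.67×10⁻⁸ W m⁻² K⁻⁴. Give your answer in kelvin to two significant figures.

By the inverse-square law, S = 1366/4.26² = 75.27 W m⁻².
Reference equilibrium: T_e = [S(1−α)/(4σ)]^(1/4) = 126.6 K.
TOA radiative forcing: ΔF = (1−α)ΔS/4 = 0.774·(-3.77)/4 = -0.7295 W m⁻².
Linearising σT⁴ gives d(σT⁴)/dT = 4σT_e³ = 0.4602 W m⁻² per K.
Hence the no-feedback warming is ΔF/(4σT_e³) = -1.59 K.

-1.6 kelvin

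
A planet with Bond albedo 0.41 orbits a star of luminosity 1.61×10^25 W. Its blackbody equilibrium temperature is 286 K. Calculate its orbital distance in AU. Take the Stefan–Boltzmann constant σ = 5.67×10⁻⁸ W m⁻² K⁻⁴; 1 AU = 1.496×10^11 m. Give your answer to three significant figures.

0.149 AU

Energy balance gives S = 4σT⁴/(1−α) = 2572 W m⁻².
From L = 4πd²S, d = √(1.61×10^25/(4π·2572)) = 2.232×10^10 m = 0.1492 AU.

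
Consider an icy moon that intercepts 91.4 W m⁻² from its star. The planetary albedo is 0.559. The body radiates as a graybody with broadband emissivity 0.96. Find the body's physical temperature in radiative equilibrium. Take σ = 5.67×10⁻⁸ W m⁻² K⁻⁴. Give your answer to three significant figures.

Absorbed flux (global mean): S(1−α)/4 = 91.40·0.441/4 = 10.08 W m⁻².
Radiative balance εσT⁴ = 10.08 gives T = [10.08/(0.96·σ)]^(1/4) = 116.6 K.

117 kelvin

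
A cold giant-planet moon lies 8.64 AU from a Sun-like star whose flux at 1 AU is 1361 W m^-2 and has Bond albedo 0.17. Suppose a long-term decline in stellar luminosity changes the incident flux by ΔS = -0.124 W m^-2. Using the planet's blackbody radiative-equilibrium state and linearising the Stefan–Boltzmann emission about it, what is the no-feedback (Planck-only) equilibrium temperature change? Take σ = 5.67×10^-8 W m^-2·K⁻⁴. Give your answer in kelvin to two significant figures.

By the inverse-square law, S = 1361/8.64² = 18.23 W m^-2.
Unperturbed T_e = [18.23·(1−0.17)/(4σ)]^¼ = 90.38 K.
Only a fraction (1−α) is absorbed and it's spread over 4πR², so ΔF = (1−α)ΔS/4 = -0.02573 W m^-2.
The Planck feedback parameter is 4σT_e³ = 0.1674 W m^-2/K.
So ΔT₀ = -0.02573/0.1674 = -0.154 K.

-0.15 kelvin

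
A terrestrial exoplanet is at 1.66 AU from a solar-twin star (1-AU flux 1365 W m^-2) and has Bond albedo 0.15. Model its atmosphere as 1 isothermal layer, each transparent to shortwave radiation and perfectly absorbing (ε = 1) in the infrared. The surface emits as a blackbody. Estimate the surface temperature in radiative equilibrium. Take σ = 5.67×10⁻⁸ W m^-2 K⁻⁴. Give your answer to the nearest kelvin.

Flux at the orbit: S = 1365/(1.66)² = 495.4 W m^-2.
The effective emission temperature is T_e = [S(1−α)/(4σ)]^¼ = 207.6 K.
With N = 1 opaque layers, T_s = (N+1)^(1/4)·T_e = 2^(1/4)·207.6 = 246.8 K.

247 K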